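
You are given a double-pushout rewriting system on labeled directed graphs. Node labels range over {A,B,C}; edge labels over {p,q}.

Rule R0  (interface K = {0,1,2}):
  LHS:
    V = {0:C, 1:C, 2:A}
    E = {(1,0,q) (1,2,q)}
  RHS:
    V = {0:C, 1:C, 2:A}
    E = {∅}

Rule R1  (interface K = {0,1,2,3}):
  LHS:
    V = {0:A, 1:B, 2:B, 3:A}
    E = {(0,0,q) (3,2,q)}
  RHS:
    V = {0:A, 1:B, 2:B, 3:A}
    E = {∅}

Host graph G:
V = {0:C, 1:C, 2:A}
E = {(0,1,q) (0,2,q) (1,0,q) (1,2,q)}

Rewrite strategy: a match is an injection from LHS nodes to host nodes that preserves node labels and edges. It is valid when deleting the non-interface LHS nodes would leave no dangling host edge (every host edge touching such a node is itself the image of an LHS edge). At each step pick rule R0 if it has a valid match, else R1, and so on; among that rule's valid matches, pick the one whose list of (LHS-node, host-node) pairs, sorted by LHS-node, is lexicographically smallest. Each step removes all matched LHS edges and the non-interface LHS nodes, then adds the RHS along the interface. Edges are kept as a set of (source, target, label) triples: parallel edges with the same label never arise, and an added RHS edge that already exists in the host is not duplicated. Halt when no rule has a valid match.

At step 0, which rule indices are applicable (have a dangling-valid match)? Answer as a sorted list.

Answer: [R0]

Steps:
R0: 2 valid matches — {0↦0, 1↦1, 2↦2}, {0↦1, 1↦0, 2↦2}
R1: no valid match — LHS pattern not found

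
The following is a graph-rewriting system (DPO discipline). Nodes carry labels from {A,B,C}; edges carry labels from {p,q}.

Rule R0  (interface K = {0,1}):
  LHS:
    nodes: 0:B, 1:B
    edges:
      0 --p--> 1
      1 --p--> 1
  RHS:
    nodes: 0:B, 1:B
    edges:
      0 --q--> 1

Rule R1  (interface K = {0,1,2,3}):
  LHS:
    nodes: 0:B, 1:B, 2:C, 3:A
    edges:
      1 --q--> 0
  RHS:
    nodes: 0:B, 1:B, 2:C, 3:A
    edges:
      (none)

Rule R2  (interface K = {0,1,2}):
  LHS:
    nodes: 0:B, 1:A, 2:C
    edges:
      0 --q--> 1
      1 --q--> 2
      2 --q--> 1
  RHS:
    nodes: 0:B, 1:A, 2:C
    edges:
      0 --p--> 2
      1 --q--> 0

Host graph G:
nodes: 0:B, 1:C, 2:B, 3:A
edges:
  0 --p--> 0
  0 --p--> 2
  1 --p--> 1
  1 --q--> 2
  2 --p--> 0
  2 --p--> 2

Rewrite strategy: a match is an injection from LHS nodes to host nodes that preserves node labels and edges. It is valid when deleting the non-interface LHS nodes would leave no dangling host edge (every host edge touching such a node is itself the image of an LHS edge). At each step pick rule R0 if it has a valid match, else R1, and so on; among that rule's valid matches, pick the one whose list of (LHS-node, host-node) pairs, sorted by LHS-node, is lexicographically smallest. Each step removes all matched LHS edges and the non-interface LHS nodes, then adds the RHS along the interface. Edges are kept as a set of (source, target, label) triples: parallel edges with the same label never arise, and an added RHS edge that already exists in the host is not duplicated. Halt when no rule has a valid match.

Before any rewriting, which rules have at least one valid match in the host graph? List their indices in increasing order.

Answer: [R0]

Derivation:
R0: 2 valid matches — {0↦0, 1↦2}, {0↦2, 1↦0}
R1: no valid match — LHS pattern not found
R2: no valid match — LHS pattern not found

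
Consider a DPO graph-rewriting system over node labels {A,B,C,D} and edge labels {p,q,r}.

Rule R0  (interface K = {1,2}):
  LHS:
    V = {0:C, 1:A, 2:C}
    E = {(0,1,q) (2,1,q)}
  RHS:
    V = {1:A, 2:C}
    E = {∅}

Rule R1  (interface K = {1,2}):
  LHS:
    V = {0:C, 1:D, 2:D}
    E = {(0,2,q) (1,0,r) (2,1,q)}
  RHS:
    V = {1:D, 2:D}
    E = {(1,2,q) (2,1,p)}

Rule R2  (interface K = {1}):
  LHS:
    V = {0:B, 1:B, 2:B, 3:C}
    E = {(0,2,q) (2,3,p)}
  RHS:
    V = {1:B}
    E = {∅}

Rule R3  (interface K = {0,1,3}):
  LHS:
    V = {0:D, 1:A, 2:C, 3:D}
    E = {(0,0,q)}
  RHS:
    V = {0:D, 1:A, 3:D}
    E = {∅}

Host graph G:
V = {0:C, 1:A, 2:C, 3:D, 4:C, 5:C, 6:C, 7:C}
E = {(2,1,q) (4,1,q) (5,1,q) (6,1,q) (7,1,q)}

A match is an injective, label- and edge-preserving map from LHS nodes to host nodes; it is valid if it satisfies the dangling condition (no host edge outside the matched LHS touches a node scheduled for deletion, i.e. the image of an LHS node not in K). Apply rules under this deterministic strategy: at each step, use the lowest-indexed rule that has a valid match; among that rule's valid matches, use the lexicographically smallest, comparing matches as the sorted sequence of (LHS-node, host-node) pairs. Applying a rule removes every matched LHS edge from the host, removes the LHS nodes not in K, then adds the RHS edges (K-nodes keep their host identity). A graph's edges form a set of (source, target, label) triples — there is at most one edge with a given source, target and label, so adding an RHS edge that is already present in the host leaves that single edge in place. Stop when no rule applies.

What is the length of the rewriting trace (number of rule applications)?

Answer: 2

Rewrite trace:
[0] host  ⇒  8 nodes, 5 edges  {2-q->1 4-q->1 5-q->1 6-q->1 7-q->1}
[1] R0 @ {0↦2, 1↦1, 2↦4}  ⇒  7 nodes, 3 edges  {5-q->1 6-q->1 7-q->1}
[2] R0 @ {0↦5, 1↦1, 2↦6}  ⇒  6 nodes, 1 edges  {7-q->1}
final graph: no rule applies after step 2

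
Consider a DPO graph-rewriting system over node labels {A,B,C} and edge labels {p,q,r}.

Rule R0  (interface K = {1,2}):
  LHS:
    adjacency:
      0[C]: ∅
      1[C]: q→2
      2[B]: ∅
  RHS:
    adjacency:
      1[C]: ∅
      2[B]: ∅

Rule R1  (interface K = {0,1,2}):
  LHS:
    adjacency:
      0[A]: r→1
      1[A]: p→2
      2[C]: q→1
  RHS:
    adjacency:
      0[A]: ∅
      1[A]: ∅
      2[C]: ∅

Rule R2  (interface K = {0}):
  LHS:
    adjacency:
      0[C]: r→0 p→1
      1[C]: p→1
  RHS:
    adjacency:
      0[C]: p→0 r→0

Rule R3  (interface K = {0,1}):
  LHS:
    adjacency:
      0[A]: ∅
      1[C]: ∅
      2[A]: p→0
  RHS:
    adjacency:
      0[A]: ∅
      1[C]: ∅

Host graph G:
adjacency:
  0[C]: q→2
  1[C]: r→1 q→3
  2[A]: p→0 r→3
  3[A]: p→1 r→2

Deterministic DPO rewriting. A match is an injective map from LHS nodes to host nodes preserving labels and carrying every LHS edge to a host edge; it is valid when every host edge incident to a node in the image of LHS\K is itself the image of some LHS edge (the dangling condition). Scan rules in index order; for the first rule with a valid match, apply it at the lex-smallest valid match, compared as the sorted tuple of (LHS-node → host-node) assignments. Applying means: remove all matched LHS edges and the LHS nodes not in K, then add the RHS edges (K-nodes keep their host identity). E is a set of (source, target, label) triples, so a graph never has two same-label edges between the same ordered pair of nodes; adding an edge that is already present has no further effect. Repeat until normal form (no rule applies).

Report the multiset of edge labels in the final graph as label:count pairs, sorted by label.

Answer: r:1

Derivation:
start.  V:4 E:7  edges: 0-q->2 1-r->1 1-q->3 2-p->0 2-r->3 3-p->1 3-r->2
1. fire R1 via {0↦2, 1↦3, 2↦1}  →  V:4 E:4  edges: 0-q->2 1-r->1 2-p->0 3-r->2
2. fire R1 via {0↦3, 1↦2, 2↦0}  →  V:4 E:1  edges: 1-r->1
normal form: no rule applies after step 2
NF edges: [(1, 1, 'r')]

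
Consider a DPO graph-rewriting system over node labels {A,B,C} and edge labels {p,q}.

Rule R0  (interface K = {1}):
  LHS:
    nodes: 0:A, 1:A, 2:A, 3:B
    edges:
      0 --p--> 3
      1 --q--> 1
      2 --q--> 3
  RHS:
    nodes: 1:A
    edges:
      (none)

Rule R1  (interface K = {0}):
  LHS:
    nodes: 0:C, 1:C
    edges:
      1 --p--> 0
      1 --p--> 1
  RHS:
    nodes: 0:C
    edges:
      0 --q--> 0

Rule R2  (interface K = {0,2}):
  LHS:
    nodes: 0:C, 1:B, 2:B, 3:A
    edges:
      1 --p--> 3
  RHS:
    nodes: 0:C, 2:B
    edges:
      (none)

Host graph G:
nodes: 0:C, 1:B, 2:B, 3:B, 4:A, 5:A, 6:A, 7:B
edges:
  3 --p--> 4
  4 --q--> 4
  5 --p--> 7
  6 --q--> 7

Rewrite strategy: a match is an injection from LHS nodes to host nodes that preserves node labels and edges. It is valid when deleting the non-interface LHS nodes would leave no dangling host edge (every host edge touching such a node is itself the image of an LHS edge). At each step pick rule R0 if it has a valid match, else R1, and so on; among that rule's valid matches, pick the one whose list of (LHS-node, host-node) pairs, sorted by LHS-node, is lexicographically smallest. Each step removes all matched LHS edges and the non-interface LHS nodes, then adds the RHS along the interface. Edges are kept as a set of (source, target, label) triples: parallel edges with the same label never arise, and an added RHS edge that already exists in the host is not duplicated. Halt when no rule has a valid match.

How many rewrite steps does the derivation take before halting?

Answer: 2

Steps:
[0] host  ⇒  8 nodes, 4 edges  {3-p->4 4-q->4 5-p->7 6-q->7}
[1] R0 @ {0↦5, 1↦4, 2↦6, 3↦7}  ⇒  5 nodes, 1 edges  {3-p->4}
[2] R2 @ {0↦0, 1↦3, 2↦1, 3↦4}  ⇒  3 nodes, 0 edges  {∅}
halt: no rule applies after step 2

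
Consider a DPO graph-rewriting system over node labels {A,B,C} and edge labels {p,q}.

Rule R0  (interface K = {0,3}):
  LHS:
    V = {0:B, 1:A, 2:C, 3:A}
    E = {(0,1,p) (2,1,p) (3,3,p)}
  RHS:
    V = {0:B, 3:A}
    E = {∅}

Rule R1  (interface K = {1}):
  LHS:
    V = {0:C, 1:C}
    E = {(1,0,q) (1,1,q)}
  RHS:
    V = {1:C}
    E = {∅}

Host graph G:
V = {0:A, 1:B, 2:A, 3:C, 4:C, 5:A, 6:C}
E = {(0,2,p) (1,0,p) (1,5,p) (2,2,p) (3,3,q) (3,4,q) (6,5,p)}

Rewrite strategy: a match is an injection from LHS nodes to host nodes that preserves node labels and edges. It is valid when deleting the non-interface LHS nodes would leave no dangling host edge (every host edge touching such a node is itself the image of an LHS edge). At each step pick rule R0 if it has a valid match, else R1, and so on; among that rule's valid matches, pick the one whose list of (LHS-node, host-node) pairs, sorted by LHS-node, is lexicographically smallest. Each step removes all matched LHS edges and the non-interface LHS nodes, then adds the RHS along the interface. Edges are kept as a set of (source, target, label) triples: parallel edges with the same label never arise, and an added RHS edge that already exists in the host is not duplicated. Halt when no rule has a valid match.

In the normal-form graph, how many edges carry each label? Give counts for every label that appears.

start.  V:7 E:7  edges: 0-p->2 1-p->0 1-p->5 2-p->2 3-q->3 3-q->4 6-p->5
1. fire R0 via {0↦1, 1↦5, 2↦6, 3↦2}  →  V:5 E:4  edges: 0-p->2 1-p->0 3-q->3 3-q->4
2. fire R1 via {0↦4, 1↦3}  →  V:4 E:2  edges: 0-p->2 1-p->0
normal form: no rule applies after step 2
NF edges: [(0, 2, 'p'), (1, 0, 'p')]

Answer: p:2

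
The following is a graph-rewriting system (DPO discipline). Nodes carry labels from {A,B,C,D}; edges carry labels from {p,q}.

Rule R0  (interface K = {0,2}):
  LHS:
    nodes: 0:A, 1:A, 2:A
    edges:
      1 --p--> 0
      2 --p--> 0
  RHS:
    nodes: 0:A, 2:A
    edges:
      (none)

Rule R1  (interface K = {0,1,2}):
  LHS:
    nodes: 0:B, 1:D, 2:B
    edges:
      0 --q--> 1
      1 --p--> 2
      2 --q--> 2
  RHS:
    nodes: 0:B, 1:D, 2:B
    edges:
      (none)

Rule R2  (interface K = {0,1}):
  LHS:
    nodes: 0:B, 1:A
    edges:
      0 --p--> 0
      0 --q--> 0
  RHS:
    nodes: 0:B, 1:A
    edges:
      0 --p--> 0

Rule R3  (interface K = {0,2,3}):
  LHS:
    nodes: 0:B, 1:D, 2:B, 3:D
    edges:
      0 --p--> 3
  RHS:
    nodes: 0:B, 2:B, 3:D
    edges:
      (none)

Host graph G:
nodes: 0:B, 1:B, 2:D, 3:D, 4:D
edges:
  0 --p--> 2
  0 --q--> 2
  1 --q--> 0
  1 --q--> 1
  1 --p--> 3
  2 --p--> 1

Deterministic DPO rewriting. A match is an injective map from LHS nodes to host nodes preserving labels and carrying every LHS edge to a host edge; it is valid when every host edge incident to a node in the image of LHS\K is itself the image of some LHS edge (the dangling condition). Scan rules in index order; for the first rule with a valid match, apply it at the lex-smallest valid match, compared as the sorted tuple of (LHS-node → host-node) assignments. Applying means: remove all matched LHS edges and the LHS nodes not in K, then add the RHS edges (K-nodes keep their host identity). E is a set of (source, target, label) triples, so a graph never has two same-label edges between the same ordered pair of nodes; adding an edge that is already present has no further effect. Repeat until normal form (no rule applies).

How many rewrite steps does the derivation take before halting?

Answer: 3

Steps:
initial: |V|=5 |E|=6  E = 0-p->2 0-q->2 1-q->0 1-q->1 1-p->3 2-p->1
step 1: apply R1 at {0↦0, 1↦2, 2↦1}  → |V|=5 |E|=3  E = 0-p->2 1-q->0 1-p->3
step 2: apply R3 at {0↦0, 1↦4, 2↦1, 3↦2}  → |V|=4 |E|=2  E = 1-q->0 1-p->3
step 3: apply R3 at {0↦1, 1↦2, 2↦0, 3↦3}  → |V|=3 |E|=1  E = 1-q->0
normal form: no rule applies after step 3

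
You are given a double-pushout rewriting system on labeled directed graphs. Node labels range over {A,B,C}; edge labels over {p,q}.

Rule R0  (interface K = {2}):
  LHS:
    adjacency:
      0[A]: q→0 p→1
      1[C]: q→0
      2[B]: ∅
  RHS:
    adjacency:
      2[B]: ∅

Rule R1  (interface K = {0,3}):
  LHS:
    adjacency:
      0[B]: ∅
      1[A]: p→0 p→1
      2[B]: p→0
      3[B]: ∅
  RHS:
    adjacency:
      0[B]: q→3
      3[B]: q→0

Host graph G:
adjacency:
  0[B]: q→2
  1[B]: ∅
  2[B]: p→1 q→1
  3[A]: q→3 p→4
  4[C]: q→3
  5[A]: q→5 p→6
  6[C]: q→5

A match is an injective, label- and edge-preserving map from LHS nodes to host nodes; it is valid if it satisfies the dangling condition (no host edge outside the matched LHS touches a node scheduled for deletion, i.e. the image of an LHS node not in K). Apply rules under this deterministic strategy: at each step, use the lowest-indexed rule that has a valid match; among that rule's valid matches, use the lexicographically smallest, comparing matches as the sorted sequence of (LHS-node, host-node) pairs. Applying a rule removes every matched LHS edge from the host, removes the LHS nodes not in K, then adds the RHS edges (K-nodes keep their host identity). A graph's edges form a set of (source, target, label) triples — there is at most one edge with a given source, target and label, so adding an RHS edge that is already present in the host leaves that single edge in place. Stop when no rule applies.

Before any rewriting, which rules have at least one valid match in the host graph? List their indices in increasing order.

Answer: [R0]

Rewrite trace:
R0: 6 valid matches — {0↦3, 1↦4, 2↦0}, {0↦3, 1↦4, 2↦1}, {0↦3, 1↦4, 2↦2} (+3 more)
R1: no valid match — LHS pattern not found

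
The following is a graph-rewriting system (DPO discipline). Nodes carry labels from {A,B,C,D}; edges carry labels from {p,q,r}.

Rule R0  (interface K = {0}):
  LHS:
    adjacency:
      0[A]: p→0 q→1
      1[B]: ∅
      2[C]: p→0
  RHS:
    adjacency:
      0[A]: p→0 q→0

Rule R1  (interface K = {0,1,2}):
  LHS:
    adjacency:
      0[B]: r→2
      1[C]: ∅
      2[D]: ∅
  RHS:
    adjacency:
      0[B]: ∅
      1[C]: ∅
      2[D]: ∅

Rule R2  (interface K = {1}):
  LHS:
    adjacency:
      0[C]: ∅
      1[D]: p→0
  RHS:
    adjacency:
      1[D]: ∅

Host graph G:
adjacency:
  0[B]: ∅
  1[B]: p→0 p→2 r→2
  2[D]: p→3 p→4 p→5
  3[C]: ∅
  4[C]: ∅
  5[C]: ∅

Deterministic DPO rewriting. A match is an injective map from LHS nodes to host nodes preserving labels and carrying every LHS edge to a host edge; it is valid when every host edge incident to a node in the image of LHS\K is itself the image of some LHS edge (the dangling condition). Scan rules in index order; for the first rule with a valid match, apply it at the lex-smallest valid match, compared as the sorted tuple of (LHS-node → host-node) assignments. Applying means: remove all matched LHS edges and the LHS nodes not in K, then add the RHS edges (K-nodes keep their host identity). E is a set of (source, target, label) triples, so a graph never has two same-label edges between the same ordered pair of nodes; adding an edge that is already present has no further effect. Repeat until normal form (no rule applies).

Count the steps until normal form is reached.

Answer: 4

Derivation:
[0] host  ⇒  6 nodes, 6 edges  {1-p->0 1-p->2 1-r->2 2-p->3 2-p->4 2-p->5}
[1] R1 @ {0↦1, 1↦3, 2↦2}  ⇒  6 nodes, 5 edges  {1-p->0 1-p->2 2-p->3 2-p->4 2-p->5}
[2] R2 @ {0↦3, 1↦2}  ⇒  5 nodes, 4 edges  {1-p->0 1-p->2 2-p->4 2-p->5}
[3] R2 @ {0↦4, 1↦2}  ⇒  4 nodes, 3 edges  {1-p->0 1-p->2 2-p->5}
[4] R2 @ {0↦5, 1↦2}  ⇒  3 nodes, 2 edges  {1-p->0 1-p->2}
halt: no rule applies after step 4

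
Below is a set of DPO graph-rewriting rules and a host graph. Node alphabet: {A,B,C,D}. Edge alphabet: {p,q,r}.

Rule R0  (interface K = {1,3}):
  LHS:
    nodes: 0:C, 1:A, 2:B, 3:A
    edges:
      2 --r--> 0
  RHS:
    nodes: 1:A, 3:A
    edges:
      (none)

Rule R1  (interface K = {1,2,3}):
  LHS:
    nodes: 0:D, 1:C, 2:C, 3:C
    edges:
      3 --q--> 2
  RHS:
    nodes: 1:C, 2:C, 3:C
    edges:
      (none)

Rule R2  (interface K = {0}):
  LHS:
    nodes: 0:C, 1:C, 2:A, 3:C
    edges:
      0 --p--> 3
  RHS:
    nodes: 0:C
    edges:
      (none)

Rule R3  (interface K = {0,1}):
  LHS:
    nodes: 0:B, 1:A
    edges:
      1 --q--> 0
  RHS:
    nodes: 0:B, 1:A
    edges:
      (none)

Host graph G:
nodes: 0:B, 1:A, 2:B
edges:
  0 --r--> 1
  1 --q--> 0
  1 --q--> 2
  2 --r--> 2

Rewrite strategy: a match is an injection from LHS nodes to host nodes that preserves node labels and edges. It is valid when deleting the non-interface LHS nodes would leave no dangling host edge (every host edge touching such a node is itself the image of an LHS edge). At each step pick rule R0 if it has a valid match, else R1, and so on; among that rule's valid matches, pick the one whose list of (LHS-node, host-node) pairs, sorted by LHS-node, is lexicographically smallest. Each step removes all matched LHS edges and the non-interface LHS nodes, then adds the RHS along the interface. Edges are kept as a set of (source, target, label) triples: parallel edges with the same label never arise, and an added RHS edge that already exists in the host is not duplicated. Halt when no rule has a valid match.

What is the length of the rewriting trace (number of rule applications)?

initial: |V|=3 |E|=4  E = 0-r->1 1-q->0 1-q->2 2-r->2
step 1: apply R3 at {0↦0, 1↦1}  → |V|=3 |E|=3  E = 0-r->1 1-q->2 2-r->2
step 2: apply R3 at {0↦2, 1↦1}  → |V|=3 |E|=2  E = 0-r->1 2-r->2
halt: no rule applies after step 2

Answer: 2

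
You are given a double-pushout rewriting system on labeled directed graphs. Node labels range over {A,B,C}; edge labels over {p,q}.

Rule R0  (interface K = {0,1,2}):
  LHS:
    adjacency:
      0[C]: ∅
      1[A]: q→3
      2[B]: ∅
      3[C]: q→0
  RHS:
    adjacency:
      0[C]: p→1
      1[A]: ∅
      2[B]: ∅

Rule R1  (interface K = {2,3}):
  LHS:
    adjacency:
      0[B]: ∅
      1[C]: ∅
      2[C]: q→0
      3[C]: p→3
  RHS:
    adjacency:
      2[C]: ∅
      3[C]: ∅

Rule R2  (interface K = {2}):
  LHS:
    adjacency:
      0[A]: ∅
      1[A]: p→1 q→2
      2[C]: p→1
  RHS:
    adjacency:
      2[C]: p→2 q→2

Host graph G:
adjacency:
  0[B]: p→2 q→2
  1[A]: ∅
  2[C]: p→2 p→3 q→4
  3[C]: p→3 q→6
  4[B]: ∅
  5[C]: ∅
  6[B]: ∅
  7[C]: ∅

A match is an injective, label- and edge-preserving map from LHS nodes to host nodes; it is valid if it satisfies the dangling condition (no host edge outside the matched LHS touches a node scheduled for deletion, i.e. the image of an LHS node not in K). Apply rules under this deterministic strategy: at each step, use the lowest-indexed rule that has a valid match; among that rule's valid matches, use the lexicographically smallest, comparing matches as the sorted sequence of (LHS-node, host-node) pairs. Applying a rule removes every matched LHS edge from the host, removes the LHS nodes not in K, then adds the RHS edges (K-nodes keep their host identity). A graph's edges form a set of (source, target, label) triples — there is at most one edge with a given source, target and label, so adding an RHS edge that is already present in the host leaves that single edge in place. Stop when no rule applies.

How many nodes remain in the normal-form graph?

start.  V:8 E:7  edges: 0-p->2 0-q->2 2-p->2 2-p->3 2-q->4 3-p->3 3-q->6
1. fire R1 via {0↦4, 1↦5, 2↦2, 3↦3}  →  V:6 E:5  edges: 0-p->2 0-q->2 2-p->2 2-p->3 3-q->6
2. fire R1 via {0↦6, 1↦7, 2↦3, 3↦2}  →  V:4 E:3  edges: 0-p->2 0-q->2 2-p->3
final graph: no rule applies after step 2
NF nodes: {0:B, 1:A, 2:C, 3:C}

Answer: 4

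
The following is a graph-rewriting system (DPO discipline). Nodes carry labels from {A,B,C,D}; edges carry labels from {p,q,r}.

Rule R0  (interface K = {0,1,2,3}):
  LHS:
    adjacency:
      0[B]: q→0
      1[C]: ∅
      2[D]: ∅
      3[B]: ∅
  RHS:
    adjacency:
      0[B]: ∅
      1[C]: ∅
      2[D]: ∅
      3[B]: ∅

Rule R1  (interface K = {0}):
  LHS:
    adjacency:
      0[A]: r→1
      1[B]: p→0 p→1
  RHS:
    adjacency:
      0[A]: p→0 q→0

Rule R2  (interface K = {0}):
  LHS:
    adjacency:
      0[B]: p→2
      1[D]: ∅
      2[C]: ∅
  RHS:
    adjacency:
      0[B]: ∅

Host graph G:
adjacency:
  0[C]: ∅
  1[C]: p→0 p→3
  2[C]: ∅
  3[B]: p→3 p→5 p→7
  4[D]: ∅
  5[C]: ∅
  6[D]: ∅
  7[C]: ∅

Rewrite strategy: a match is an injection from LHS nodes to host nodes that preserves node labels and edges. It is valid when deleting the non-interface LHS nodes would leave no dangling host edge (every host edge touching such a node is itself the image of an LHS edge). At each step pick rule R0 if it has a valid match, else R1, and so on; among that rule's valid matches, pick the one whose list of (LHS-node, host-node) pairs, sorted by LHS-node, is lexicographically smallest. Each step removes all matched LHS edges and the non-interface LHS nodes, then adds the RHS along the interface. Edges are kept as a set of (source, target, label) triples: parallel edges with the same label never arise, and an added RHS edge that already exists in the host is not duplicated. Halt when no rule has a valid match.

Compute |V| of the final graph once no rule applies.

[0] host  ⇒  8 nodes, 5 edges  {1-p->0 1-p->3 3-p->3 3-p->5 3-p->7}
[1] R2 @ {0↦3, 1↦4, 2↦5}  ⇒  6 nodes, 4 edges  {1-p->0 1-p->3 3-p->3 3-p->7}
[2] R2 @ {0↦3, 1↦6, 2↦7}  ⇒  4 nodes, 3 edges  {1-p->0 1-p->3 3-p->3}
halt: no rule applies after step 2
NF nodes: {0:C, 1:C, 2:C, 3:B}

Answer: 4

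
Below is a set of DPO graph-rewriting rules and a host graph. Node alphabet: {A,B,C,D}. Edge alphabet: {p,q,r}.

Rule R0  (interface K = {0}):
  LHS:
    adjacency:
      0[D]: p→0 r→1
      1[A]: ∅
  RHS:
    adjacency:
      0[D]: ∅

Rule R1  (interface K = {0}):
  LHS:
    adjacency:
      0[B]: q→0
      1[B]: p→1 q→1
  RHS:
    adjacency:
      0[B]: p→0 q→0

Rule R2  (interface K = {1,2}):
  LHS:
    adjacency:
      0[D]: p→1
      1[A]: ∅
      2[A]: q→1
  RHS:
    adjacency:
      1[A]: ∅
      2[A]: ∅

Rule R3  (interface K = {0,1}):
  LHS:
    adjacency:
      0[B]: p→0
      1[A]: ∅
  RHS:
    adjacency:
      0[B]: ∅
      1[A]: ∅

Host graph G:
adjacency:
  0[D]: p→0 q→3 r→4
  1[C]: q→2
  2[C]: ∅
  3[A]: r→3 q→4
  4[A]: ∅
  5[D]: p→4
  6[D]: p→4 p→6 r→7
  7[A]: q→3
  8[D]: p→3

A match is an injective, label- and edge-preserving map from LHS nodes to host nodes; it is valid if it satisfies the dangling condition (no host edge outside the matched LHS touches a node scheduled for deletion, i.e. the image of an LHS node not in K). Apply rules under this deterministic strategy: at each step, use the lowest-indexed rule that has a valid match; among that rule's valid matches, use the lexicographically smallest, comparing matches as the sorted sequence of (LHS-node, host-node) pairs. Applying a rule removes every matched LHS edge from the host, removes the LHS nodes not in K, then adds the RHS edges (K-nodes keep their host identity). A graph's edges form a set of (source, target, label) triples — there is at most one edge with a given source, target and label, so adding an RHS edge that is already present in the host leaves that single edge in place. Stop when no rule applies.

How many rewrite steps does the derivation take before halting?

initial: |V|=9 |E|=12  E = 0-p->0 0-q->3 0-r->4 1-q->2 3-r->3 3-q->4 5-p->4 6-p->4 6-p->6 6-r->7 7-q->3 8-p->3
step 1: apply R2 at {0↦5, 1↦4, 2↦3}  → |V|=8 |E|=10  E = 0-p->0 0-q->3 0-r->4 1-q->2 3-r->3 6-p->4 6-p->6 6-r->7 7-q->3 8-p->3
step 2: apply R2 at {0↦8, 1↦3, 2↦7}  → |V|=7 |E|=8  E = 0-p->0 0-q->3 0-r->4 1-q->2 3-r->3 6-p->4 6-p->6 6-r->7
step 3: apply R0 at {0↦6, 1↦7}  → |V|=6 |E|=6  E = 0-p->0 0-q->3 0-r->4 1-q->2 3-r->3 6-p->4
final graph: no rule applies after step 3

Answer: 3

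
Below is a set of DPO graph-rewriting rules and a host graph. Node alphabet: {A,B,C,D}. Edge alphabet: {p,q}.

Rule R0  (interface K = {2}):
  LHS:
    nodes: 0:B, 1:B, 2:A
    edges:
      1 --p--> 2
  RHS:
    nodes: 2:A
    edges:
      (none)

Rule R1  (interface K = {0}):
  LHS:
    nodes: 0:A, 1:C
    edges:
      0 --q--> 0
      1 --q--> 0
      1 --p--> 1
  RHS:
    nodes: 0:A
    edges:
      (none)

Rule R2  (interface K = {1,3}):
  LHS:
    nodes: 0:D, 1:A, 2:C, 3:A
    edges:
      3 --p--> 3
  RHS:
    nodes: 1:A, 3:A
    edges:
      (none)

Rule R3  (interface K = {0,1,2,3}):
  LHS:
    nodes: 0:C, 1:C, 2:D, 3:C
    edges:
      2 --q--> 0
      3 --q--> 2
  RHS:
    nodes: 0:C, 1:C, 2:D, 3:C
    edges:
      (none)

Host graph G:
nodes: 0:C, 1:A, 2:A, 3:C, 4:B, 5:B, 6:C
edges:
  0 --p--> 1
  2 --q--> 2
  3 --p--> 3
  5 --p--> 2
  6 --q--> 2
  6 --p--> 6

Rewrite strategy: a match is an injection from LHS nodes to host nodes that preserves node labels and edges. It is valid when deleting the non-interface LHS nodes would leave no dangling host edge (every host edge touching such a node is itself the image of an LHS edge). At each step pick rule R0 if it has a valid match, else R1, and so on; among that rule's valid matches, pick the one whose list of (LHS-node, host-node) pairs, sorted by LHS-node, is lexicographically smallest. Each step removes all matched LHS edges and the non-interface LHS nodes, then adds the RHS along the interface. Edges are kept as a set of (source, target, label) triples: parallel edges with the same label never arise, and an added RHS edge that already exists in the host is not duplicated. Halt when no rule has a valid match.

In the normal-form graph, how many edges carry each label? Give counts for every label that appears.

[0] host  ⇒  7 nodes, 6 edges  {0-p->1 2-q->2 3-p->3 5-p->2 6-q->2 6-p->6}
[1] R0 @ {0↦4, 1↦5, 2↦2}  ⇒  5 nodes, 5 edges  {0-p->1 2-q->2 3-p->3 6-q->2 6-p->6}
[2] R1 @ {0↦2, 1↦6}  ⇒  4 nodes, 2 edges  {0-p->1 3-p->3}
normal form: no rule applies after step 2
NF edges: [(0, 1, 'p'), (3, 3, 'p')]

Answer: p:2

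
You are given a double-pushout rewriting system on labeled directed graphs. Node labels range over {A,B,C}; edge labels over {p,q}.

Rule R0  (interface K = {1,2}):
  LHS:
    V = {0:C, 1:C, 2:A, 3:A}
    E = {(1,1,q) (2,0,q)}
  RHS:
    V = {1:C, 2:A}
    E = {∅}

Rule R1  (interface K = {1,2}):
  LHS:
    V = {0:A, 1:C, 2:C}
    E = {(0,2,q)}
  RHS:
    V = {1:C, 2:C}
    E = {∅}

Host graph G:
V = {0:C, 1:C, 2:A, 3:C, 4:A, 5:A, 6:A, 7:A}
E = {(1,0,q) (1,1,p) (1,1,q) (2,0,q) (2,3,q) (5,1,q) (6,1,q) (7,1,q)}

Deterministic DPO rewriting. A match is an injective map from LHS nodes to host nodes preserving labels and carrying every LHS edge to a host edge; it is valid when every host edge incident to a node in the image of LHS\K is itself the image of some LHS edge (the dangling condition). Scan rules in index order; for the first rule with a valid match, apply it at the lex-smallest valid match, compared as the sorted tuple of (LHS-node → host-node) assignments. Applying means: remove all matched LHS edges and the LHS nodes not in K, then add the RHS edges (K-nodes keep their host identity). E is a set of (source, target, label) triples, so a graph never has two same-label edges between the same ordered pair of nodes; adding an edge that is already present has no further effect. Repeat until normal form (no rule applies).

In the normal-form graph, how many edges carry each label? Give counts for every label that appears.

Answer: p:1 q:1

Rewrite trace:
initial: |V|=8 |E|=8  E = 1-q->0 1-p->1 1-q->1 2-q->0 2-q->3 5-q->1 6-q->1 7-q->1
step 1: apply R0 at {0↦3, 1↦1, 2↦2, 3↦4}  → |V|=6 |E|=6  E = 1-q->0 1-p->1 2-q->0 5-q->1 6-q->1 7-q->1
step 2: apply R1 at {0↦2, 1↦1, 2↦0}  → |V|=5 |E|=5  E = 1-q->0 1-p->1 5-q->1 6-q->1 7-q->1
step 3: apply R1 at {0↦5, 1↦0, 2↦1}  → |V|=4 |E|=4  E = 1-q->0 1-p->1 6-q->1 7-q->1
step 4: apply R1 at {0↦6, 1↦0, 2↦1}  → |V|=3 |E|=3  E = 1-q->0 1-p->1 7-q->1
step 5: apply R1 at {0↦7, 1↦0, 2↦1}  → |V|=2 |E|=2  E = 1-q->0 1-p->1
normal form: no rule applies after step 5
NF edges: [(1, 0, 'q'), (1, 1, 'p')]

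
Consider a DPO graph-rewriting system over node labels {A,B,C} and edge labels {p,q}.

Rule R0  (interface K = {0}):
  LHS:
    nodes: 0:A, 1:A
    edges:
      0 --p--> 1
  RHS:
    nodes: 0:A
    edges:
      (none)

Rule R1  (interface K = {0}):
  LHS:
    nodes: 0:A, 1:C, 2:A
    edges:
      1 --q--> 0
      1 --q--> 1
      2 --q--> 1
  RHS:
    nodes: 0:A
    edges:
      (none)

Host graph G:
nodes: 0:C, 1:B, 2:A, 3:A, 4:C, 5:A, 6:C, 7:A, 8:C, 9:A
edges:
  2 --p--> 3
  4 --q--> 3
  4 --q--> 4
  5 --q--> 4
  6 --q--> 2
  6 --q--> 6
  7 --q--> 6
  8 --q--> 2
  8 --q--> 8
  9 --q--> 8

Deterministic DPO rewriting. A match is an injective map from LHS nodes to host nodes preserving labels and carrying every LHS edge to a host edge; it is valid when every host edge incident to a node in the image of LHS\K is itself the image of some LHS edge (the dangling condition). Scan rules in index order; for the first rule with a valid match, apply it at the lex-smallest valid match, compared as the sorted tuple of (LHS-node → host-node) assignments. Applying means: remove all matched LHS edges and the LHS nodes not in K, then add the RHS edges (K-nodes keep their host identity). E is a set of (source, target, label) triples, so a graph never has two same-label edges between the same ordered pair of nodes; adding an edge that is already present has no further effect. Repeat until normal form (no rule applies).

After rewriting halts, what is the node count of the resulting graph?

Answer: 3

Derivation:
[0] host  ⇒  10 nodes, 10 edges  {2-p->3 4-q->3 4-q->4 5-q->4 6-q->2 6-q->6 7-q->6 8-q->2 8-q->8 9-q->8}
[1] R1 @ {0↦2, 1↦6, 2↦7}  ⇒  8 nodes, 7 edges  {2-p->3 4-q->3 4-q->4 5-q->4 8-q->2 8-q->8 9-q->8}
[2] R1 @ {0↦2, 1↦8, 2↦9}  ⇒  6 nodes, 4 edges  {2-p->3 4-q->3 4-q->4 5-q->4}
[3] R1 @ {0↦3, 1↦4, 2↦5}  ⇒  4 nodes, 1 edges  {2-p->3}
[4] R0 @ {0↦2, 1↦3}  ⇒  3 nodes, 0 edges  {∅}
halt: no rule applies after step 4
NF nodes: {0:C, 1:B, 2:A}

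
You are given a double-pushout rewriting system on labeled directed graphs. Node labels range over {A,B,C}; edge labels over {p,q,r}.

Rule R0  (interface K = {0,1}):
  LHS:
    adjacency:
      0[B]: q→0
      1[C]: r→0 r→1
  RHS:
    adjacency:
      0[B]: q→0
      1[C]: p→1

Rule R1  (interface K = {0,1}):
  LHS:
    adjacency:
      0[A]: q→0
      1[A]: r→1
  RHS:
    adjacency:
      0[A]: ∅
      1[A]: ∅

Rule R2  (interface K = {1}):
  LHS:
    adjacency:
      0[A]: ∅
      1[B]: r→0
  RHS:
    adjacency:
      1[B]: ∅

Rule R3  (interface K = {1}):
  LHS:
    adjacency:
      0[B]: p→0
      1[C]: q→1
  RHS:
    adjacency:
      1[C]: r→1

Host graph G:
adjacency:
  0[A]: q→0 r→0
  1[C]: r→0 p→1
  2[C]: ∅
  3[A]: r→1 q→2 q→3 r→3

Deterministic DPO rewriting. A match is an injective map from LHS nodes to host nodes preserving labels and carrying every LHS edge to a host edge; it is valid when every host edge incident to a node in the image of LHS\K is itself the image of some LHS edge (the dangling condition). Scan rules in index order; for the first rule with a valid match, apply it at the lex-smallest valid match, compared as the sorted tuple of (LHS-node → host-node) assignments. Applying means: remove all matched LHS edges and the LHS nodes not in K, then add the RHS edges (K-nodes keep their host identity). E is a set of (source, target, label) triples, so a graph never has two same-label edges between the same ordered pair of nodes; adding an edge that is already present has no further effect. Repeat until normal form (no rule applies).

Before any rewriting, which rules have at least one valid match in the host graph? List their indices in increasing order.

R0: no valid match — LHS pattern not found
R1: 2 valid matches — {0↦0, 1↦3}, {0↦3, 1↦0}
R2: no valid match — LHS pattern not found
R3: no valid match — LHS pattern not found

Answer: [R1]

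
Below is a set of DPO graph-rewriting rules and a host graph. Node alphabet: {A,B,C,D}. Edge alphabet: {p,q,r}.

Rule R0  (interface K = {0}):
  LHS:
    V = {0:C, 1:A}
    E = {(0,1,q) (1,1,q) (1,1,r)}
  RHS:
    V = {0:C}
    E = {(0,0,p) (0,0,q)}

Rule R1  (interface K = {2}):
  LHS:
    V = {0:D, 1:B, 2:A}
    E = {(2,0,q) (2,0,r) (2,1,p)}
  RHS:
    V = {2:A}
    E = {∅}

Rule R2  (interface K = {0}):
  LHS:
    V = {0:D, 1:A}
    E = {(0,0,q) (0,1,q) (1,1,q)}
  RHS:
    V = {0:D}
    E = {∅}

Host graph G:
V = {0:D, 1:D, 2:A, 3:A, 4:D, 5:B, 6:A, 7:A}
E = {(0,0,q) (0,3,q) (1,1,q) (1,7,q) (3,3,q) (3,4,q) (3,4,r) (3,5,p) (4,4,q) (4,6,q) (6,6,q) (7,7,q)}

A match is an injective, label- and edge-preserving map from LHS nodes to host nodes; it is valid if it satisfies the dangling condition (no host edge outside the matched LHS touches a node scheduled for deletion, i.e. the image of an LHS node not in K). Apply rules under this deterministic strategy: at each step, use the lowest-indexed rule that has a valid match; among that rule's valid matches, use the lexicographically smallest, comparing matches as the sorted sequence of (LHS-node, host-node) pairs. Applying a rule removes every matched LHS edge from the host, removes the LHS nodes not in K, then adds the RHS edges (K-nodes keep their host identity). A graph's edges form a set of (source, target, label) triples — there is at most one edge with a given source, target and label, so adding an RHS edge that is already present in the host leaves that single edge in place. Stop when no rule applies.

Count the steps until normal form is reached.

initial: |V|=8 |E|=12  E = 0-q->0 0-q->3 1-q->1 1-q->7 3-q->3 3-q->4 3-r->4 3-p->5 4-q->4 4-q->6 6-q->6 7-q->7
step 1: apply R2 at {0↦1, 1↦7}  → |V|=7 |E|=9  E = 0-q->0 0-q->3 3-q->3 3-q->4 3-r->4 3-p->5 4-q->4 4-q->6 6-q->6
step 2: apply R2 at {0↦4, 1↦6}  → |V|=6 |E|=6  E = 0-q->0 0-q->3 3-q->3 3-q->4 3-r->4 3-p->5
step 3: apply R1 at {0↦4, 1↦5, 2↦3}  → |V|=4 |E|=3  E = 0-q->0 0-q->3 3-q->3
step 4: apply R2 at {0↦0, 1↦3}  → |V|=3 |E|=0  E = ∅
final graph: no rule applies after step 4

Answer: 4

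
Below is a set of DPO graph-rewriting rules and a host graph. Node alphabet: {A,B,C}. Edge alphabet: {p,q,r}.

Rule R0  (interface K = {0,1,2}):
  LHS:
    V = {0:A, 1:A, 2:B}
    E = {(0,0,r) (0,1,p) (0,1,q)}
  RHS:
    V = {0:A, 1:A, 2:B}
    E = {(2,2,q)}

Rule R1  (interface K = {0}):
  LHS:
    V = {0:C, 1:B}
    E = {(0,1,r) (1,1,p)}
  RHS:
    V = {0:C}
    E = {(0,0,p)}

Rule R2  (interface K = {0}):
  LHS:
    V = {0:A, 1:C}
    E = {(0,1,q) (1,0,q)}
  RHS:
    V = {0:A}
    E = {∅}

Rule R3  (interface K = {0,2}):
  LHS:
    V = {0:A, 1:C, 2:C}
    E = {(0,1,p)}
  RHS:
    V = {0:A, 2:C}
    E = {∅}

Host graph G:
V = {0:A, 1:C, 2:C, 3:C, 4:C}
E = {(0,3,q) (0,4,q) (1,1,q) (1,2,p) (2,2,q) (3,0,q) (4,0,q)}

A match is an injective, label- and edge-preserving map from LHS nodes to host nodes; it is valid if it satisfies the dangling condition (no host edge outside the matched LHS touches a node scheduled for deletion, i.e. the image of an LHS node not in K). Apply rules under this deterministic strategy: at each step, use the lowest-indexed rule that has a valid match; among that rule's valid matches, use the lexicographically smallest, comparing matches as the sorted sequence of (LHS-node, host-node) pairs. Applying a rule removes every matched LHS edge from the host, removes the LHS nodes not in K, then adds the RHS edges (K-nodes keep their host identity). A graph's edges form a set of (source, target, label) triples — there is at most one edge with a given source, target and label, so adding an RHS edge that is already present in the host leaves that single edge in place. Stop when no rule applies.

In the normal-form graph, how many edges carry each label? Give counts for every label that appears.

initial: |V|=5 |E|=7  E = 0-q->3 0-q->4 1-q->1 1-p->2 2-q->2 3-q->0 4-q->0
step 1: apply R2 at {0↦0, 1↦3}  → |V|=4 |E|=5  E = 0-q->4 1-q->1 1-p->2 2-q->2 4-q->0
step 2: apply R2 at {0↦0, 1↦4}  → |V|=3 |E|=3  E = 1-q->1 1-p->2 2-q->2
halt: no rule applies after step 2
NF edges: [(1, 1, 'q'), (1, 2, 'p'), (2, 2, 'q')]

Answer: p:1 q:2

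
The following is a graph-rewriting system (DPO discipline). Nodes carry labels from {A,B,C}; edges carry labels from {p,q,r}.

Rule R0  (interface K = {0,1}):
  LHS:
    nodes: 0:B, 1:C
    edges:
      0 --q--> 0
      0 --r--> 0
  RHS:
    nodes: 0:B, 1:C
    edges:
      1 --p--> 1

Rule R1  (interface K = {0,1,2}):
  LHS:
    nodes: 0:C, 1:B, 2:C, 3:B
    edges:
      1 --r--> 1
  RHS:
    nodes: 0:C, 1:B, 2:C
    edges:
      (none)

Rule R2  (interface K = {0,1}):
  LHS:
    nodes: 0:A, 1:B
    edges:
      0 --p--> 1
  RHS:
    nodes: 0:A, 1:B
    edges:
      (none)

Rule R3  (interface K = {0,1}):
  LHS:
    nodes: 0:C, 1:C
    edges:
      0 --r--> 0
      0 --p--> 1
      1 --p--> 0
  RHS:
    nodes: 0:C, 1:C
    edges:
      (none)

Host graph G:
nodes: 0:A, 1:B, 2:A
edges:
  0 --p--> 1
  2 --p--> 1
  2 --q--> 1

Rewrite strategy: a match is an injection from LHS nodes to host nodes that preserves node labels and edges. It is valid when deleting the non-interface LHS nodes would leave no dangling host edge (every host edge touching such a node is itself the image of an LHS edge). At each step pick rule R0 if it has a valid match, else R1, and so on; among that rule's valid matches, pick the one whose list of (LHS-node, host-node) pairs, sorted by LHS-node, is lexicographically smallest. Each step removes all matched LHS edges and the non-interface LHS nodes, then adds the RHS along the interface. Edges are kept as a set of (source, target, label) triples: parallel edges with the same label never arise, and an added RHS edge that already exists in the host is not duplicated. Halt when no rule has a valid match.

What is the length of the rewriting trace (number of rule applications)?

Answer: 2

Steps:
[0] host  ⇒  3 nodes, 3 edges  {0-p->1 2-p->1 2-q->1}
[1] R2 @ {0↦0, 1↦1}  ⇒  3 nodes, 2 edges  {2-p->1 2-q->1}
[2] R2 @ {0↦2, 1↦1}  ⇒  3 nodes, 1 edges  {2-q->1}
final graph: no rule applies after step 2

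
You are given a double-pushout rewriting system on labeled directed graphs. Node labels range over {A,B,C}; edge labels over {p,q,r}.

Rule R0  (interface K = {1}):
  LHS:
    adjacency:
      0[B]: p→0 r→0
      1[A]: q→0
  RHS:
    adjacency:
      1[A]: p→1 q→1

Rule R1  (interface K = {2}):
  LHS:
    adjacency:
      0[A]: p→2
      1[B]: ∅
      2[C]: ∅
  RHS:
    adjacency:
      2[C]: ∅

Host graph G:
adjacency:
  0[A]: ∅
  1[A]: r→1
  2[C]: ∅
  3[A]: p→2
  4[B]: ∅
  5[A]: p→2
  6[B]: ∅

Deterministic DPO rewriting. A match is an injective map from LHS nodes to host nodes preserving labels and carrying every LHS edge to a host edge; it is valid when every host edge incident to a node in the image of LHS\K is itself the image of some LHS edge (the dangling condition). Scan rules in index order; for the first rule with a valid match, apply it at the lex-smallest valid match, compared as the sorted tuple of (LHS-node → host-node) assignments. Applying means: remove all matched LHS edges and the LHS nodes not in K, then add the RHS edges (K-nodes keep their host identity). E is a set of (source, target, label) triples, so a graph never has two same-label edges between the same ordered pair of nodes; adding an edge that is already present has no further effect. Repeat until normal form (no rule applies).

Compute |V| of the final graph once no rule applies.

Answer: 3

Steps:
start.  V:7 E:3  edges: 1-r->1 3-p->2 5-p->2
1. fire R1 via {0↦3, 1↦4, 2↦2}  →  V:5 E:2  edges: 1-r->1 5-p->2
2. fire R1 via {0↦5, 1↦6, 2↦2}  →  V:3 E:1  edges: 1-r->1
normal form: no rule applies after step 2
NF nodes: {0:A, 1:A, 2:C}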